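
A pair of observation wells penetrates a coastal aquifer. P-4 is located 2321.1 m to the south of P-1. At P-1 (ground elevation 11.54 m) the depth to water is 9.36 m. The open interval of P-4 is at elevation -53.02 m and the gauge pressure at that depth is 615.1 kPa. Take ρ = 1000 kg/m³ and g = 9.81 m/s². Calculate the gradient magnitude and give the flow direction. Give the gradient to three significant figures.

Total head at P-1: h = 11.54 − 9.36 = 2.18 m.
Pressure head at P-4: ψ = P/(ρg) = 615.1×1000 / (1000 × 9.81) = 62.70 m.
Total head at P-4: h = z + ψ = -53.02 + 62.70 = 9.68 m.
Head difference: h(P-1) − h(P-4) = 2.18 − 9.68 = -7.50 m.
Hydraulic gradient: i = |Δh| / L = 7.50 / 2321.1 = 0.00323.
Flow is from higher to lower head: from P-4 toward P-1, i.e. toward the north.

i ≈ 0.00323; groundwater flows toward the north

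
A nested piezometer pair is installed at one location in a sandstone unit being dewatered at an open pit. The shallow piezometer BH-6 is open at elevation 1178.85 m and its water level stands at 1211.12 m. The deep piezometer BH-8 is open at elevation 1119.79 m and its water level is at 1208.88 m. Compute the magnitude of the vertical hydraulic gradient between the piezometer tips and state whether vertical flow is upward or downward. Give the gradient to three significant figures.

|i_v| ≈ 0.0379; vertical flow is downward

Total head at BH-6: h = 1211.12 m (water level in the standpipe).
Total head at BH-8: h = 1208.88 m.
Δh = h(BH-6) − h(BH-8) = 1211.12 − 1208.88 = 2.24 m.
Vertical separation Δz = 1178.85 − 1119.79 = 59.06 m.
|i_v| = |Δh| / Δz = 2.24 / 59.06 = 0.0379.
Head is higher in the shallow piezometer, so vertical flow is downward (recharge condition).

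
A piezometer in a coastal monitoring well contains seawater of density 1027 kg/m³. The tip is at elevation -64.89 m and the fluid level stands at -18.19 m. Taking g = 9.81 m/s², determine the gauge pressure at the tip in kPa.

Pressure head ψ = h − z = -18.19 − (-64.89) = 46.70 m.
P = ρgψ = 1027 × 9.81 × 46.70 = 470496 Pa ≈ 470 kPa.

P ≈ 470 kPa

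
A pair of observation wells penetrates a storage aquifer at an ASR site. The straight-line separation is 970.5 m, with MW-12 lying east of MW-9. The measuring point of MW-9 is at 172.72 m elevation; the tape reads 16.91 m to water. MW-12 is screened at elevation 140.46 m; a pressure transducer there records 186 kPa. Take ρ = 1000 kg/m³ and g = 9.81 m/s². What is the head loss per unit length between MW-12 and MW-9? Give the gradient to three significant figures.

Total head at MW-9: h = 172.72 − 16.91 = 155.81 m.
Pressure head at MW-12: ψ = P/(ρg) = 186×1000 / (1000 × 9.81) = 18.96 m.
Total head at MW-12: h = z + ψ = 140.46 + 18.96 = 159.42 m.
Head difference: h(MW-9) − h(MW-12) = 155.81 − 159.42 = -3.61 m.
Hydraulic gradient: i = |Δh| / L = 3.61 / 970.5 = 0.00372.

i ≈ 0.00372 m/m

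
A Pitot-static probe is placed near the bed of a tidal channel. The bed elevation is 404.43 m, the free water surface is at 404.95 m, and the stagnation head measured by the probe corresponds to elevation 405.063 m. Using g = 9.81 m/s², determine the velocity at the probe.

Near the bed, under hydrostatic conditions, the piezometric head (z + ψ) equals the free-surface elevation, 404.95 m.
Velocity head = total − piezometric = 405.063 − 404.95 = 0.113 m.
v = √(2g·h_v) = √(2 × 9.81 × 0.113) = 1.49 m/s.

v ≈ 1.49 m/s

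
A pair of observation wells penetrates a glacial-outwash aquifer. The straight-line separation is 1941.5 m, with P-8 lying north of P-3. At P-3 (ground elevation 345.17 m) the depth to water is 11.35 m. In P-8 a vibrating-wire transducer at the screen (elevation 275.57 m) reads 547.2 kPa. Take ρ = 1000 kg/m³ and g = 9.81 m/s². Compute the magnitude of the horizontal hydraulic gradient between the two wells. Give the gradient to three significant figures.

i ≈ 0.00127

Total head at P-3: h = 345.17 − 11.35 = 333.82 m.
Pressure head at P-8: ψ = P/(ρg) = 547.2×1000 / (1000 × 9.81) = 55.78 m.
Total head at P-8: h = z + ψ = 275.57 + 55.78 = 331.35 m.
Head difference: h(P-3) − h(P-8) = 333.82 − 331.35 = 2.47 m.
Hydraulic gradient: i = |Δh| / L = 2.47 / 1941.5 = 0.00127.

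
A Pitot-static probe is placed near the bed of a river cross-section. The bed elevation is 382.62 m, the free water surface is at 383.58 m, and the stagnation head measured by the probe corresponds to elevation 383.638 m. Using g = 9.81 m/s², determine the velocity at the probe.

Near the bed, under hydrostatic conditions, the piezometric head (z + ψ) equals the free-surface elevation, 383.58 m.
Velocity head = total − piezometric = 383.638 − 383.58 = 0.058 m.
v = √(2g·h_v) = √(2 × 9.81 × 0.058) = 1.07 m/s.

v ≈ 1.07 m/s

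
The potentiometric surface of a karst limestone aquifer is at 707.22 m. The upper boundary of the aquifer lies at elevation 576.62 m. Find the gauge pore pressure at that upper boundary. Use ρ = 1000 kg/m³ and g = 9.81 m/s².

P ≈ 1280 kPa

Pressure head at the aquifer top: ψ = h − z = 707.22 − 576.62 = 130.60 m.
P = ρgψ = 1000 × 9.81 × 130.60 = 1281186 Pa ≈ 1280 kPa.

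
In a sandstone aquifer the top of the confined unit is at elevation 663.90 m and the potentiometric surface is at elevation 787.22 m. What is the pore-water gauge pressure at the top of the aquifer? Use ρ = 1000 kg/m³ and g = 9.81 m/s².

Pressure head at the aquifer top: ψ = h − z = 787.22 − 663.90 = 123.32 m.
P = ρgψ = 1000 × 9.81 × 123.32 = 1209769 Pa ≈ 1210 kPa.

P ≈ 1210 kPa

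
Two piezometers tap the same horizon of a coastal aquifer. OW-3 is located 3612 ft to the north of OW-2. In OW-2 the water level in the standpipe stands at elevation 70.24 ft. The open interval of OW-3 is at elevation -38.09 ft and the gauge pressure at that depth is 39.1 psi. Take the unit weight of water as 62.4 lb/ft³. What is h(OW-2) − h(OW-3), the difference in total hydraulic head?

Δh ≈ 18.10 ft

Total head at OW-2: h = 70.24 ft (water level in the piezometer is the total head).
Pressure head at OW-3: ψ = 144·P/γ = 144 × 39.1 / 62.4 = 90.23 ft.
Total head at OW-3: h = z + ψ = -38.09 + 90.23 = 52.14 ft.
Head difference: h(OW-2) − h(OW-3) = 70.24 − 52.14 = 18.10 ft.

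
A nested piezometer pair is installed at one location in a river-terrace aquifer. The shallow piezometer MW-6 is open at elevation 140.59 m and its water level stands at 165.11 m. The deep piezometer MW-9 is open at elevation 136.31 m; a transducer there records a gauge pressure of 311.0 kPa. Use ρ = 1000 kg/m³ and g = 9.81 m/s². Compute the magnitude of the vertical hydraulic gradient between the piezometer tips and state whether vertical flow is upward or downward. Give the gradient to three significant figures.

Total head at MW-6: h = 165.11 m (water level in the standpipe).
Pressure head at MW-9: ψ = P/(ρg) = 311.0×1000 / (1000 × 9.81) = 31.70 m.
Total head at MW-9: h = z + ψ = 136.31 + 31.70 = 168.01 m.
Δh = h(MW-6) − h(MW-9) = 165.11 − 168.01 = -2.90 m.
Vertical separation Δz = 140.59 − 136.31 = 4.28 m.
|i_v| = |Δh| / Δz = 2.90 / 4.28 = 0.678.
Head is higher in the deep piezometer, so vertical flow is upward (discharge condition).

|i_v| ≈ 0.678; vertical flow is upward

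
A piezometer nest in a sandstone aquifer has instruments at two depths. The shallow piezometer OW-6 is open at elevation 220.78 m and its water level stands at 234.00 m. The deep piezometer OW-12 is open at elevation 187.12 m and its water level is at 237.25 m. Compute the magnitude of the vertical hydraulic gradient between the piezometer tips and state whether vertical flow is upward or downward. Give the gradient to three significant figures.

Total head at OW-6: h = 234.00 m (water level in the standpipe).
Total head at OW-12: h = 237.25 m.
Δh = h(OW-6) − h(OW-12) = 234.00 − 237.25 = -3.25 m.
Vertical separation Δz = 220.78 − 187.12 = 33.66 m.
|i_v| = |Δh| / Δz = 3.25 / 33.66 = 0.0966.
Head is higher in the deep piezometer, so vertical flow is upward (discharge condition).

|i_v| ≈ 0.0966; vertical flow is upward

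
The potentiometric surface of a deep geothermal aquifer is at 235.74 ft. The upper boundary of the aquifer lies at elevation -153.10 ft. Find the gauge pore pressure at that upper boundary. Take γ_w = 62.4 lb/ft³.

Pressure head at the aquifer top: ψ = h − z = 235.74 − (-153.10) = 388.84 ft.
P = γψ/144 = 62.4 × 388.84 / 144 = 168 psi.

P ≈ 168 psi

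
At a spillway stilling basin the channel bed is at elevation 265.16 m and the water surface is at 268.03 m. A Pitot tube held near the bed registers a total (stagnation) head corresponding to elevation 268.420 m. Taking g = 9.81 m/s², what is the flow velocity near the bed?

v ≈ 2.77 m/s

Near the bed, under hydrostatic conditions, the piezometric head (z + ψ) equals the free-surface elevation, 268.03 m.
Velocity head = total − piezometric = 268.420 − 268.03 = 0.390 m.
v = √(2g·h_v) = √(2 × 9.81 × 0.390) = 2.77 m/s.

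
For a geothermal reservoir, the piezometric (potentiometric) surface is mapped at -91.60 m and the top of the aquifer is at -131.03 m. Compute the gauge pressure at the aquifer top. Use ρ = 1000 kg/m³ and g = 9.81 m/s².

P ≈ 387 kPa

Pressure head at the aquifer top: ψ = h − z = -91.60 − (-131.03) = 39.43 m.
P = ρgψ = 1000 × 9.81 × 39.43 = 386808 Pa ≈ 387 kPa.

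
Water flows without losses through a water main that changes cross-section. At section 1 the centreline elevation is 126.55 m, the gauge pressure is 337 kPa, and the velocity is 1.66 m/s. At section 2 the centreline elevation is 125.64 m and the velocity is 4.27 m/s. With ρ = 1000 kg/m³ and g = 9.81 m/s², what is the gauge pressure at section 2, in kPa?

Pressure head at 1: ψ₁ = P₁/(ρg) = 337×1000 / (1000 × 9.81) = 34.35 m.
Velocity heads: v₁²/2g = 1.66²/19.62 = 0.140 m; v₂²/2g = 4.27²/19.62 = 0.929 m.
Total head H = z₁ + ψ₁ + v₁²/2g = 126.55 + 34.35 + 0.140 = 161.04 m.
ψ₂ = H − z₂ − v₂²/2g = 161.04 − 125.64 − 0.929 = 34.47 m.
P₂ = ρgψ₂ = 1000 × 9.81 × 34.47 ≈ 338 kPa.

P₂ ≈ 338 kPa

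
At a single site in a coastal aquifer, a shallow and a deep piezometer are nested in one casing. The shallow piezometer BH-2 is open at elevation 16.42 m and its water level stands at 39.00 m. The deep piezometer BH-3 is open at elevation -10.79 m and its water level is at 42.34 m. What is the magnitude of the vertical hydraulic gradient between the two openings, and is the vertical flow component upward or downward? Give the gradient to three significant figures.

Total head at BH-2: h = 39.00 m (water level in the standpipe).
Total head at BH-3: h = 42.34 m.
Δh = h(BH-2) − h(BH-3) = 39.00 − 42.34 = -3.34 m.
Vertical separation Δz = 16.42 − (-10.79) = 27.21 m.
|i_v| = |Δh| / Δz = 3.34 / 27.21 = 0.123.
Head is higher in the deep piezometer, so vertical flow is upward (discharge condition).

|i_v| ≈ 0.123; vertical flow is upward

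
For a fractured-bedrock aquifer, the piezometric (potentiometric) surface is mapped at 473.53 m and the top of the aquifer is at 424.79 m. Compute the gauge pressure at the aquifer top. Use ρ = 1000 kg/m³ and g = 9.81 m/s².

P ≈ 478 kPa

Pressure head at the aquifer top: ψ = h − z = 473.53 − 424.79 = 48.74 m.
P = ρgψ = 1000 × 9.81 × 48.74 = 478139 Pa ≈ 478 kPa.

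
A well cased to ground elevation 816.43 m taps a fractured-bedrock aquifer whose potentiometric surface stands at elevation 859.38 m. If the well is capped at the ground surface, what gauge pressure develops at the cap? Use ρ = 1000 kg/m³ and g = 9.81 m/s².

Head above the cap: Δh = 859.38 − 816.43 = 42.95 m.
P = ρgΔh = 1000 × 9.81 × 42.95 = 421340 Pa ≈ 421 kPa.

P ≈ 421 kPa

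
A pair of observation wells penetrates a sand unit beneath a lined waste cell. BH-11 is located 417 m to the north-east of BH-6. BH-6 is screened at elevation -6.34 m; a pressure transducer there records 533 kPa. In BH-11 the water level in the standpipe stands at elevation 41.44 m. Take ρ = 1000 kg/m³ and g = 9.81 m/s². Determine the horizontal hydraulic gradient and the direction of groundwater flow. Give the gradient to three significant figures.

Pressure head at BH-6: ψ = P/(ρg) = 533×1000 / (1000 × 9.81) = 54.33 m.
Total head at BH-6: h = z + ψ = -6.34 + 54.33 = 47.99 m.
Total head at BH-11: h = 41.44 m (water level in the piezometer is the total head).
Head difference: h(BH-6) − h(BH-11) = 47.99 − 41.44 = 6.55 m.
Hydraulic gradient: i = |Δh| / L = 6.55 / 417 = 0.0157.
Flow is from higher to lower head: from BH-6 toward BH-11, i.e. toward the north-east.

i ≈ 0.0157; groundwater flows toward the north-east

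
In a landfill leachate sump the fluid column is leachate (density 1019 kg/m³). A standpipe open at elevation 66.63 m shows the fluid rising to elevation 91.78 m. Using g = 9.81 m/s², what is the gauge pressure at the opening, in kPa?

P ≈ 251 kPa

Pressure head ψ = h − z = 91.78 − 66.63 = 25.15 m.
P = ρgψ = 1019 × 9.81 × 25.15 = 251409 Pa ≈ 251 kPa.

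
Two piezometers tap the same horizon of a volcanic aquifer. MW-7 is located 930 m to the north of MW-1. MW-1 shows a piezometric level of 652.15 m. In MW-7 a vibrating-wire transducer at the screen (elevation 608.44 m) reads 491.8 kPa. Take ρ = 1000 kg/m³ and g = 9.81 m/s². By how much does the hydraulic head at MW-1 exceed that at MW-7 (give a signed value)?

Δh ≈ -6.42 m

Total head at MW-1: h = 652.15 m (water level in the piezometer is the total head).
Pressure head at MW-7: ψ = P/(ρg) = 491.8×1000 / (1000 × 9.81) = 50.13 m.
Total head at MW-7: h = z + ψ = 608.44 + 50.13 = 658.57 m.
Head difference: h(MW-1) − h(MW-7) = 652.15 − 658.57 = -6.42 m.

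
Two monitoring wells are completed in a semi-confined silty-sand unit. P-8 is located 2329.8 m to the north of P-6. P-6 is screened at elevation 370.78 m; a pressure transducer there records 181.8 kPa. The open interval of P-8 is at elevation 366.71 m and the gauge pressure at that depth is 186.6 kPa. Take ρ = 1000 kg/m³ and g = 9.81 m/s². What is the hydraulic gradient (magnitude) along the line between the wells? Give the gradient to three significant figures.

i ≈ 0.00154

Pressure head at P-6: ψ = P/(ρg) = 181.8×1000 / (1000 × 9.81) = 18.53 m.
Total head at P-6: h = z + ψ = 370.78 + 18.53 = 389.31 m.
Pressure head at P-8: ψ = P/(ρg) = 186.6×1000 / (1000 × 9.81) = 19.02 m.
Total head at P-8: h = z + ψ = 366.71 + 19.02 = 385.73 m.
Head difference: h(P-6) − h(P-8) = 389.31 − 385.73 = 3.58 m.
Hydraulic gradient: i = |Δh| / L = 3.58 / 2329.8 = 0.00154.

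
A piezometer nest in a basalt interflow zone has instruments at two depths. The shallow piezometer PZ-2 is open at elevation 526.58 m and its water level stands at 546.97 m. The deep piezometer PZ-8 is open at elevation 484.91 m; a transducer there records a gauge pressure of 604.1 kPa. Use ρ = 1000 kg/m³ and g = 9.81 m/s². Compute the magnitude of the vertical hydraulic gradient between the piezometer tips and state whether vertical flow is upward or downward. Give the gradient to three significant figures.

Total head at PZ-2: h = 546.97 m (water level in the standpipe).
Pressure head at PZ-8: ψ = P/(ρg) = 604.1×1000 / (1000 × 9.81) = 61.58 m.
Total head at PZ-8: h = z + ψ = 484.91 + 61.58 = 546.49 m.
Δh = h(PZ-2) − h(PZ-8) = 546.97 − 546.49 = 0.48 m.
Vertical separation Δz = 526.58 − 484.91 = 41.67 m.
|i_v| = |Δh| / Δz = 0.48 / 41.67 = 0.0115.
Head is higher in the shallow piezometer, so vertical flow is downward (recharge condition).

|i_v| ≈ 0.0115; vertical flow is downward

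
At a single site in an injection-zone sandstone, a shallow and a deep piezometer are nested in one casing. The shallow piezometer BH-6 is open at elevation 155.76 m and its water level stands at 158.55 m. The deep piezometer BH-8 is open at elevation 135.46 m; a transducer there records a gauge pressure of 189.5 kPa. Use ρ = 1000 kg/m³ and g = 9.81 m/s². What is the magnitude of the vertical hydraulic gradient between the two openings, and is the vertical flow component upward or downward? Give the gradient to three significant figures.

|i_v| ≈ 0.186; vertical flow is downward

Total head at BH-6: h = 158.55 m (water level in the standpipe).
Pressure head at BH-8: ψ = P/(ρg) = 189.5×1000 / (1000 × 9.81) = 19.32 m.
Total head at BH-8: h = z + ψ = 135.46 + 19.32 = 154.78 m.
Δh = h(BH-6) − h(BH-8) = 158.55 − 154.78 = 3.77 m.
Vertical separation Δz = 155.76 − 135.46 = 20.30 m.
|i_v| = |Δh| / Δz = 3.77 / 20.30 = 0.186.
Head is higher in the shallow piezometer, so vertical flow is downward (recharge condition).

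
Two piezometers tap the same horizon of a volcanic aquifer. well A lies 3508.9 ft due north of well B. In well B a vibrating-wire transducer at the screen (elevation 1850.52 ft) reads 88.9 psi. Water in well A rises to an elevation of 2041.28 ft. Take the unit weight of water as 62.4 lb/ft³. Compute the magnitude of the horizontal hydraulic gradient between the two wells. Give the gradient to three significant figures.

i ≈ 0.00410

Pressure head at well B: ψ = 144·P/γ = 144 × 88.9 / 62.4 = 205.15 ft.
Total head at well B: h = z + ψ = 1850.52 + 205.15 = 2055.67 ft.
Total head at well A: h = 2041.28 ft (water level in the piezometer is the total head).
Head difference: h(well B) − h(well A) = 2055.67 − 2041.28 = 14.39 ft.
Hydraulic gradient: i = |Δh| / L = 14.39 / 3508.9 = 0.00410.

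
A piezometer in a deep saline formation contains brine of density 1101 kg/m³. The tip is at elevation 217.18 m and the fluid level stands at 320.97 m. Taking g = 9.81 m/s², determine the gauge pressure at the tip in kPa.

Pressure head ψ = h − z = 320.97 − 217.18 = 103.79 m.
P = ρgψ = 1101 × 9.81 × 103.79 = 1121016 Pa ≈ 1120 kPa.

P ≈ 1120 kPa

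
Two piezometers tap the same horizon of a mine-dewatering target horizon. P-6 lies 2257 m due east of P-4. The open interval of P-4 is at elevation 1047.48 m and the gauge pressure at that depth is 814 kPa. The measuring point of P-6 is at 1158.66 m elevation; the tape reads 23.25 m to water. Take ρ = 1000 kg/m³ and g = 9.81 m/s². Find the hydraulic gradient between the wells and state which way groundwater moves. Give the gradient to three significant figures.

i ≈ 0.00219; groundwater flows toward the west

Pressure head at P-4: ψ = P/(ρg) = 814×1000 / (1000 × 9.81) = 82.98 m.
Total head at P-4: h = z + ψ = 1047.48 + 82.98 = 1130.46 m.
Total head at P-6: h = 1158.66 − 23.25 = 1135.41 m.
Head difference: h(P-4) − h(P-6) = 1130.46 − 1135.41 = -4.95 m.
Hydraulic gradient: i = |Δh| / L = 4.95 / 2257 = 0.00219.
Flow is from higher to lower head: from P-6 toward P-4, i.e. toward the west.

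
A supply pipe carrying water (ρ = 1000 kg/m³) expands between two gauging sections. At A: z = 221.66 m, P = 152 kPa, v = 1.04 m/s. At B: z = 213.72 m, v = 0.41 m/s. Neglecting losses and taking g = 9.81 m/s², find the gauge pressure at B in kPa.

P₂ ≈ 230 kPa

Pressure head at A: ψ₁ = P₁/(ρg) = 152×1000 / (1000 × 9.81) = 15.49 m.
Velocity heads: v₁²/2g = 1.04²/19.62 = 0.055 m; v₂²/2g = 0.41²/19.62 = 0.009 m.
Total head H = z₁ + ψ₁ + v₁²/2g = 221.66 + 15.49 + 0.055 = 237.21 m.
ψ₂ = H − z₂ − v₂²/2g = 237.21 − 213.72 − 0.009 = 23.48 m.
P₂ = ρgψ₂ = 1000 × 9.81 × 23.48 ≈ 230 kPa.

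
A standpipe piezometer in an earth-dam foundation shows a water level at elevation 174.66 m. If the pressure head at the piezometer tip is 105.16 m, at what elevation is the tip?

z = h − ψ = 174.66 − 105.16 = 69.50 m.

z ≈ 69.50 m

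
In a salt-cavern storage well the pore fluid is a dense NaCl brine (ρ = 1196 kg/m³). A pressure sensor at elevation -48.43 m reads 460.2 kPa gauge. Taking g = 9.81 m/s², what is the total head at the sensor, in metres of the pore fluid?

ψ = P/(ρg) = 460.2×1000 / (1196 × 9.81) = 39.22 m.
h = z + ψ = -48.43 + 39.22 = -9.21 m.

h ≈ -9.21 m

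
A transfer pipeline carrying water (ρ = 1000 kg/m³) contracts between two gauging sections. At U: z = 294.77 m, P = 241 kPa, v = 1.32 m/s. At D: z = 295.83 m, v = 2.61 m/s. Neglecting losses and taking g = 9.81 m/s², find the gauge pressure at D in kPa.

P₂ ≈ 228 kPa

Pressure head at U: ψ₁ = P₁/(ρg) = 241×1000 / (1000 × 9.81) = 24.57 m.
Velocity heads: v₁²/2g = 1.32²/19.62 = 0.089 m; v₂²/2g = 2.61²/19.62 = 0.347 m.
Total head H = z₁ + ψ₁ + v₁²/2g = 294.77 + 24.57 + 0.089 = 319.43 m.
ψ₂ = H − z₂ − v₂²/2g = 319.43 − 295.83 − 0.347 = 23.25 m.
P₂ = ρgψ₂ = 1000 × 9.81 × 23.25 ≈ 228 kPa.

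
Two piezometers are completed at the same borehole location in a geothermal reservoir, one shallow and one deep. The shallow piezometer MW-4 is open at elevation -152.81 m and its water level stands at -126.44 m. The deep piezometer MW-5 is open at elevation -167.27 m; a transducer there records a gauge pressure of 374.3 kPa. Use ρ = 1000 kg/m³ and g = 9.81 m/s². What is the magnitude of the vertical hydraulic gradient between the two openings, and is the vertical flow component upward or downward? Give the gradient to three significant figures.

Total head at MW-4: h = -126.44 m (water level in the standpipe).
Pressure head at MW-5: ψ = P/(ρg) = 374.3×1000 / (1000 × 9.81) = 38.15 m.
Total head at MW-5: h = z + ψ = -167.27 + 38.15 = -129.12 m.
Δh = h(MW-4) − h(MW-5) = -126.44 − (-129.12) = 2.68 m.
Vertical separation Δz = -152.81 − (-167.27) = 14.46 m.
|i_v| = |Δh| / Δz = 2.68 / 14.46 = 0.185.
Head is higher in the shallow piezometer, so vertical flow is downward (recharge condition).

|i_v| ≈ 0.185; vertical flow is downward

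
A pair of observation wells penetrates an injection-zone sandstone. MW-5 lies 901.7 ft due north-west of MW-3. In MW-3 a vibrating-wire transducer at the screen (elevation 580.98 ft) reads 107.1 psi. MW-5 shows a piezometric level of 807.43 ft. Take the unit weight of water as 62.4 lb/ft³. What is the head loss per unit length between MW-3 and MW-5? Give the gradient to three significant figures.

Pressure head at MW-3: ψ = 144·P/γ = 144 × 107.1 / 62.4 = 247.15 ft.
Total head at MW-3: h = z + ψ = 580.98 + 247.15 = 828.13 ft.
Total head at MW-5: h = 807.43 ft (water level in the piezometer is the total head).
Head difference: h(MW-3) − h(MW-5) = 828.13 − 807.43 = 20.70 ft.
Hydraulic gradient: i = |Δh| / L = 20.70 / 901.7 = 0.0230.

i ≈ 0.0230 ft/ft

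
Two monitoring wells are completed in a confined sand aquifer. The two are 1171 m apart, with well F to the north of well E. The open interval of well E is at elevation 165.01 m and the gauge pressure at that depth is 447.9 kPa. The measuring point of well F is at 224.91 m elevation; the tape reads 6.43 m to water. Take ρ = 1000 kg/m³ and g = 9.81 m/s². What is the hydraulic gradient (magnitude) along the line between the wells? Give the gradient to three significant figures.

Pressure head at well E: ψ = P/(ρg) = 447.9×1000 / (1000 × 9.81) = 45.66 m.
Total head at well E: h = z + ψ = 165.01 + 45.66 = 210.67 m.
Total head at well F: h = 224.91 − 6.43 = 218.48 m.
Head difference: h(well E) − h(well F) = 210.67 − 218.48 = -7.81 m.
Hydraulic gradient: i = |Δh| / L = 7.81 / 1171 = 0.00667.

i ≈ 0.00667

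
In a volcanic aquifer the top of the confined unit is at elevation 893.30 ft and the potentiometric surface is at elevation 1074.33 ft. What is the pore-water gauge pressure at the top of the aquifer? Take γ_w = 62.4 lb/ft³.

Pressure head at the aquifer top: ψ = h − z = 1074.33 − 893.30 = 181.03 ft.
P = γψ/144 = 62.4 × 181.03 / 144 = 78.4 psi.

P ≈ 78.4 psi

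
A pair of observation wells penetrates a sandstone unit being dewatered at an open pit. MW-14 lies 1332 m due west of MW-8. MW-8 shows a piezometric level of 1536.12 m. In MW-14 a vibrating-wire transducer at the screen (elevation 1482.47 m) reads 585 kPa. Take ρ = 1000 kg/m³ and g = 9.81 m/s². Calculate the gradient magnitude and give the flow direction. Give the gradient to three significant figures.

Total head at MW-8: h = 1536.12 m (water level in the piezometer is the total head).
Pressure head at MW-14: ψ = P/(ρg) = 585×1000 / (1000 × 9.81) = 59.63 m.
Total head at MW-14: h = z + ψ = 1482.47 + 59.63 = 1542.10 m.
Head difference: h(MW-8) − h(MW-14) = 1536.12 − 1542.10 = -5.98 m.
Hydraulic gradient: i = |Δh| / L = 5.98 / 1332 = 0.00449.
Flow is from higher to lower head: from MW-14 toward MW-8, i.e. toward the east.

i ≈ 0.00449; groundwater flows toward the east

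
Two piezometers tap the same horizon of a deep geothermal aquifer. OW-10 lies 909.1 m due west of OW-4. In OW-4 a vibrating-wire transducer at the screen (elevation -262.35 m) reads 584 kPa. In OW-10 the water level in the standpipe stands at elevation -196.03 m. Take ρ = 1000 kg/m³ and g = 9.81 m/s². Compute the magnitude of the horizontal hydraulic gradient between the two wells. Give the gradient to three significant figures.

Pressure head at OW-4: ψ = P/(ρg) = 584×1000 / (1000 × 9.81) = 59.53 m.
Total head at OW-4: h = z + ψ = -262.35 + 59.53 = -202.82 m.
Total head at OW-10: h = -196.03 m (water level in the piezometer is the total head).
Head difference: h(OW-4) − h(OW-10) = -202.82 − (-196.03) = -6.79 m.
Hydraulic gradient: i = |Δh| / L = 6.79 / 909.1 = 0.00747.

i ≈ 0.00747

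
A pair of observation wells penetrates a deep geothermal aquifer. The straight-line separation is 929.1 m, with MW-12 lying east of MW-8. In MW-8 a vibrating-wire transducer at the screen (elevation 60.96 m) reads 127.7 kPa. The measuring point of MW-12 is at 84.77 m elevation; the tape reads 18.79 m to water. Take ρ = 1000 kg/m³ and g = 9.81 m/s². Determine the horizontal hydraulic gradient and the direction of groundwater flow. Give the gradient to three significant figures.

i ≈ 0.00861; groundwater flows toward the east

Pressure head at MW-8: ψ = P/(ρg) = 127.7×1000 / (1000 × 9.81) = 13.02 m.
Total head at MW-8: h = z + ψ = 60.96 + 13.02 = 73.98 m.
Total head at MW-12: h = 84.77 − 18.79 = 65.98 m.
Head difference: h(MW-8) − h(MW-12) = 73.98 − 65.98 = 8.00 m.
Hydraulic gradient: i = |Δh| / L = 8.00 / 929.1 = 0.00861.
Flow is from higher to lower head: from MW-8 toward MW-12, i.e. toward the east.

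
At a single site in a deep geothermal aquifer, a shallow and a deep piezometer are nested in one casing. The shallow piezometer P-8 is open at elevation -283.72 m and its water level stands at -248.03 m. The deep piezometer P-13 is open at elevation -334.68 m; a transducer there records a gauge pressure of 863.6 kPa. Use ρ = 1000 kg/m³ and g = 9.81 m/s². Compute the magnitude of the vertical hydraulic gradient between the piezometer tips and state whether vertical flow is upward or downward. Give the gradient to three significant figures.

Total head at P-8: h = -248.03 m (water level in the standpipe).
Pressure head at P-13: ψ = P/(ρg) = 863.6×1000 / (1000 × 9.81) = 88.03 m.
Total head at P-13: h = z + ψ = -334.68 + 88.03 = -246.65 m.
Δh = h(P-8) − h(P-13) = -248.03 − (-246.65) = -1.38 m.
Vertical separation Δz = -283.72 − (-334.68) = 50.96 m.
|i_v| = |Δh| / Δz = 1.38 / 50.96 = 0.0271.
Head is higher in the deep piezometer, so vertical flow is upward (discharge condition).

|i_v| ≈ 0.0271; vertical flow is upward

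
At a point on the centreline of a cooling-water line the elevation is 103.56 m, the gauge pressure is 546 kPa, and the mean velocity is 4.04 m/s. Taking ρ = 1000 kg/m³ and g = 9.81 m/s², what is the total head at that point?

h ≈ 160.05 m

Pressure head ψ = P/(ρg) = 546×1000 / (1000 × 9.81) = 55.66 m.
Velocity head = v²/(2g) = 4.04² / (2 × 9.81) = 0.832 m.
h = z + ψ + v²/(2g) = 103.56 + 55.66 + 0.832 = 160.05 m.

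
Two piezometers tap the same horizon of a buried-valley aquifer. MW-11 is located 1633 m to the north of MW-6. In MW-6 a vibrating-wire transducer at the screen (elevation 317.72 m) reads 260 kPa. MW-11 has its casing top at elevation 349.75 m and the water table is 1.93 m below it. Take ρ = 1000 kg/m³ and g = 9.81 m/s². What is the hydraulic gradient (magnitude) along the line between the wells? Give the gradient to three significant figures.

Pressure head at MW-6: ψ = P/(ρg) = 260×1000 / (1000 × 9.81) = 26.50 m.
Total head at MW-6: h = z + ψ = 317.72 + 26.50 = 344.22 m.
Total head at MW-11: h = 349.75 − 1.93 = 347.82 m.
Head difference: h(MW-6) − h(MW-11) = 344.22 − 347.82 = -3.60 m.
Hydraulic gradient: i = |Δh| / L = 3.60 / 1633 = 0.00220.

i ≈ 0.00220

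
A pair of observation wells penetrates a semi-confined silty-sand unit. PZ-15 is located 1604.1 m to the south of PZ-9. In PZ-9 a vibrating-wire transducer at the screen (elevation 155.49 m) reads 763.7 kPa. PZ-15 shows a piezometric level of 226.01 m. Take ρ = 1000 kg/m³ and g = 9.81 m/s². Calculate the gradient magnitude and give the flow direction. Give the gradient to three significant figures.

Pressure head at PZ-9: ψ = P/(ρg) = 763.7×1000 / (1000 × 9.81) = 77.85 m.
Total head at PZ-9: h = z + ψ = 155.49 + 77.85 = 233.34 m.
Total head at PZ-15: h = 226.01 m (water level in the piezometer is the total head).
Head difference: h(PZ-9) − h(PZ-15) = 233.34 − 226.01 = 7.33 m.
Hydraulic gradient: i = |Δh| / L = 7.33 / 1604.1 = 0.00457.
Flow is from higher to lower head: from PZ-9 toward PZ-15, i.e. toward the south.

i ≈ 0.00457; groundwater flows toward the south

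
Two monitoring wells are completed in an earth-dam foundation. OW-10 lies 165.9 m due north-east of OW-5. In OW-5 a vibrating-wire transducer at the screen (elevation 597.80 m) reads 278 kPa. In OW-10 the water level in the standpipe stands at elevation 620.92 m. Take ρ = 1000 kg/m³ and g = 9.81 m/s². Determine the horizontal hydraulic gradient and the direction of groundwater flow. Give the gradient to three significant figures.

i ≈ 0.0315; groundwater flows toward the north-east

Pressure head at OW-5: ψ = P/(ρg) = 278×1000 / (1000 × 9.81) = 28.34 m.
Total head at OW-5: h = z + ψ = 597.80 + 28.34 = 626.14 m.
Total head at OW-10: h = 620.92 m (water level in the piezometer is the total head).
Head difference: h(OW-5) − h(OW-10) = 626.14 − 620.92 = 5.22 m.
Hydraulic gradient: i = |Δh| / L = 5.22 / 165.9 = 0.0315.
Flow is from higher to lower head: from OW-5 toward OW-10, i.e. toward the north-east.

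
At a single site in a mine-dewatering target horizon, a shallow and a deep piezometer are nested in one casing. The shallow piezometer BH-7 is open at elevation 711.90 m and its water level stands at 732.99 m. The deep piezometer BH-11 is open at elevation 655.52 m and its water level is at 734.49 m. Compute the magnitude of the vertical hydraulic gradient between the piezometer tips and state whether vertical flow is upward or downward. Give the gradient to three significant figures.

|i_v| ≈ 0.0266; vertical flow is upward

Total head at BH-7: h = 732.99 m (water level in the standpipe).
Total head at BH-11: h = 734.49 m.
Δh = h(BH-7) − h(BH-11) = 732.99 − 734.49 = -1.50 m.
Vertical separation Δz = 711.90 − 655.52 = 56.38 m.
|i_v| = |Δh| / Δz = 1.50 / 56.38 = 0.0266.
Head is higher in the deep piezometer, so vertical flow is upward (discharge condition).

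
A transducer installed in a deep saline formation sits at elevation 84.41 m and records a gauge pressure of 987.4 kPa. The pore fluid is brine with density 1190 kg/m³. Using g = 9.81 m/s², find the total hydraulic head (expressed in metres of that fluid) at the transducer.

h ≈ 168.99 m

ψ = P/(ρg) = 987.4×1000 / (1190 × 9.81) = 84.58 m.
h = z + ψ = 84.41 + 84.58 = 168.99 m.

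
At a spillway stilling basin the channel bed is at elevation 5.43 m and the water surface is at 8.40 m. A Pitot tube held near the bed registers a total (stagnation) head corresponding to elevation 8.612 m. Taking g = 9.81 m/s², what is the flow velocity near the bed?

v ≈ 2.04 m/s

Near the bed, under hydrostatic conditions, the piezometric head (z + ψ) equals the free-surface elevation, 8.40 m.
Velocity head = total − piezometric = 8.612 − 8.40 = 0.212 m.
v = √(2g·h_v) = √(2 × 9.81 × 0.212) = 2.04 m/s.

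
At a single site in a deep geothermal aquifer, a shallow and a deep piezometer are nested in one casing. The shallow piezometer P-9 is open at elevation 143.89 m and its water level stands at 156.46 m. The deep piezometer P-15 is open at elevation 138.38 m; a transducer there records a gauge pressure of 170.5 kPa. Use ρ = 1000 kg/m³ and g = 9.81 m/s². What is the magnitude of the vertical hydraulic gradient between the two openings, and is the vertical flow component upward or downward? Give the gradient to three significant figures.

Total head at P-9: h = 156.46 m (water level in the standpipe).
Pressure head at P-15: ψ = P/(ρg) = 170.5×1000 / (1000 × 9.81) = 17.38 m.
Total head at P-15: h = z + ψ = 138.38 + 17.38 = 155.76 m.
Δh = h(P-9) − h(P-15) = 156.46 − 155.76 = 0.70 m.
Vertical separation Δz = 143.89 − 138.38 = 5.51 m.
|i_v| = |Δh| / Δz = 0.70 / 5.51 = 0.127.
Head is higher in the shallow piezometer, so vertical flow is downward (recharge condition).

|i_v| ≈ 0.127; vertical flow is downward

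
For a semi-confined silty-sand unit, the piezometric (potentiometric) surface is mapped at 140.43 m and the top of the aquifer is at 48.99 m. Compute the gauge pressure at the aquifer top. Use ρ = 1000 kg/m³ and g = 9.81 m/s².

Pressure head at the aquifer top: ψ = h − z = 140.43 − 48.99 = 91.44 m.
P = ρgψ = 1000 × 9.81 × 91.44 = 897026 Pa ≈ 897 kPa.

P ≈ 897 kPa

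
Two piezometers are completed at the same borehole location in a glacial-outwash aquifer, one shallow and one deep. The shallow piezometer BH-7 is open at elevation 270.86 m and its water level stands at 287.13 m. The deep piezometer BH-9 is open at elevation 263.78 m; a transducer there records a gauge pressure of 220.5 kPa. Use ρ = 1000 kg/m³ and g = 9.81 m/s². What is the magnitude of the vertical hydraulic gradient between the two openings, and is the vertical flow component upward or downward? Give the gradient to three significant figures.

Total head at BH-7: h = 287.13 m (water level in the standpipe).
Pressure head at BH-9: ψ = P/(ρg) = 220.5×1000 / (1000 × 9.81) = 22.48 m.
Total head at BH-9: h = z + ψ = 263.78 + 22.48 = 286.26 m.
Δh = h(BH-7) − h(BH-9) = 287.13 − 286.26 = 0.87 m.
Vertical separation Δz = 270.86 − 263.78 = 7.08 m.
|i_v| = |Δh| / Δz = 0.87 / 7.08 = 0.123.
Head is higher in the shallow piezometer, so vertical flow is downward (recharge condition).

|i_v| ≈ 0.123; vertical flow is downward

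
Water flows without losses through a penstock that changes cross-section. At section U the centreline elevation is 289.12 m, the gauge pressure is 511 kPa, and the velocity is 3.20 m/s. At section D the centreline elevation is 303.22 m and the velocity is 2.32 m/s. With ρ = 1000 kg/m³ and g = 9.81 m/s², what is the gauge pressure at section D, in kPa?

P₂ ≈ 375 kPa

Pressure head at U: ψ₁ = P₁/(ρg) = 511×1000 / (1000 × 9.81) = 52.09 m.
Velocity heads: v₁²/2g = 3.20²/19.62 = 0.522 m; v₂²/2g = 2.32²/19.62 = 0.274 m.
Total head H = z₁ + ψ₁ + v₁²/2g = 289.12 + 52.09 + 0.522 = 341.73 m.
ψ₂ = H − z₂ − v₂²/2g = 341.73 − 303.22 − 0.274 = 38.24 m.
P₂ = ρgψ₂ = 1000 × 9.81 × 38.24 ≈ 375 kPa.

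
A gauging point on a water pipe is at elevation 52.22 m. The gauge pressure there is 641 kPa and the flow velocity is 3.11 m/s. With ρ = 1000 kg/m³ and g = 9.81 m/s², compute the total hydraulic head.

h ≈ 118.05 m

Pressure head ψ = P/(ρg) = 641×1000 / (1000 × 9.81) = 65.34 m.
Velocity head = v²/(2g) = 3.11² / (2 × 9.81) = 0.493 m.
h = z + ψ + v²/(2g) = 52.22 + 65.34 + 0.493 = 118.05 m.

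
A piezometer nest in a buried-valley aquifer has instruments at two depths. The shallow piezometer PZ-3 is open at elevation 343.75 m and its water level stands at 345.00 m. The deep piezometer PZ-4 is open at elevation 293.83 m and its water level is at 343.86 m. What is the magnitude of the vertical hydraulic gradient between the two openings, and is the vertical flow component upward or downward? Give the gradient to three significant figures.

|i_v| ≈ 0.0228; vertical flow is downward

Total head at PZ-3: h = 345.00 m (water level in the standpipe).
Total head at PZ-4: h = 343.86 m.
Δh = h(PZ-3) − h(PZ-4) = 345.00 − 343.86 = 1.14 m.
Vertical separation Δz = 343.75 − 293.83 = 49.92 m.
|i_v| = |Δh| / Δz = 1.14 / 49.92 = 0.0228.
Head is higher in the shallow piezometer, so vertical flow is downward (recharge condition).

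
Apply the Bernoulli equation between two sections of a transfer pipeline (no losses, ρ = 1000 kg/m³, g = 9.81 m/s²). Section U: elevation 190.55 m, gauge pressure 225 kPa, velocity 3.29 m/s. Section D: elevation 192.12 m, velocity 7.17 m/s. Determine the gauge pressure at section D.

Pressure head at U: ψ₁ = P₁/(ρg) = 225×1000 / (1000 × 9.81) = 22.94 m.
Velocity heads: v₁²/2g = 3.29²/19.62 = 0.552 m; v₂²/2g = 7.17²/19.62 = 2.620 m.
Total head H = z₁ + ψ₁ + v₁²/2g = 190.55 + 22.94 + 0.552 = 214.04 m.
ψ₂ = H − z₂ − v₂²/2g = 214.04 − 192.12 − 2.620 = 19.30 m.
P₂ = ρgψ₂ = 1000 × 9.81 × 19.30 ≈ 189 kPa.

P₂ ≈ 189 kPa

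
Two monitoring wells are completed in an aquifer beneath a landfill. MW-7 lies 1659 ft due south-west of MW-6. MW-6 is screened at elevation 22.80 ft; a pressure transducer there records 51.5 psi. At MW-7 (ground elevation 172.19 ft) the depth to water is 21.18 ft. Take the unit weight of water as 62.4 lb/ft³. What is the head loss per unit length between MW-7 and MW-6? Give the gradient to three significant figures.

i ≈ 0.00564 ft/ft

Pressure head at MW-6: ψ = 144·P/γ = 144 × 51.5 / 62.4 = 118.85 ft.
Total head at MW-6: h = z + ψ = 22.80 + 118.85 = 141.65 ft.
Total head at MW-7: h = 172.19 − 21.18 = 151.01 ft.
Head difference: h(MW-6) − h(MW-7) = 141.65 − 151.01 = -9.36 ft.
Hydraulic gradient: i = |Δh| / L = 9.36 / 1659 = 0.00564.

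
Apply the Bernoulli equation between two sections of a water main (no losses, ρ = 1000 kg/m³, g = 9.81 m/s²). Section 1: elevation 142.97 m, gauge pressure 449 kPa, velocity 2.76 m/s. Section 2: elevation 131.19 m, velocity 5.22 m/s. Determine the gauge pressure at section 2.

Pressure head at 1: ψ₁ = P₁/(ρg) = 449×1000 / (1000 × 9.81) = 45.77 m.
Velocity heads: v₁²/2g = 2.76²/19.62 = 0.388 m; v₂²/2g = 5.22²/19.62 = 1.389 m.
Total head H = z₁ + ψ₁ + v₁²/2g = 142.97 + 45.77 + 0.388 = 189.13 m.
ψ₂ = H − z₂ − v₂²/2g = 189.13 − 131.19 − 1.389 = 56.55 m.
P₂ = ρgψ₂ = 1000 × 9.81 × 56.55 ≈ 555 kPa.

P₂ ≈ 555 kPa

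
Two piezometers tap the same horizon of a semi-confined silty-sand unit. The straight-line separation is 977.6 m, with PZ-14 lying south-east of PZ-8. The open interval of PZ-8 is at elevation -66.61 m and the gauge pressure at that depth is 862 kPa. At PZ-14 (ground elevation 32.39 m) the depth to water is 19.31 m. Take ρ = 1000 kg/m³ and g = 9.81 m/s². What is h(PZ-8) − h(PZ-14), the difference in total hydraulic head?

Pressure head at PZ-8: ψ = P/(ρg) = 862×1000 / (1000 × 9.81) = 87.87 m.
Total head at PZ-8: h = z + ψ = -66.61 + 87.87 = 21.26 m.
Total head at PZ-14: h = 32.39 − 19.31 = 13.08 m.
Head difference: h(PZ-8) − h(PZ-14) = 21.26 − 13.08 = 8.18 m.

Δh ≈ 8.18 m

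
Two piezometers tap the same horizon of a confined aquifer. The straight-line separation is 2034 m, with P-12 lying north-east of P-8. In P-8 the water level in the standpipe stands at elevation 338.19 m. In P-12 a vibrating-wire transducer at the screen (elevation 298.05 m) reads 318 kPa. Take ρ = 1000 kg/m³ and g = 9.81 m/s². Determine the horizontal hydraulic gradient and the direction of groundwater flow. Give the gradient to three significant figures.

i ≈ 0.00380; groundwater flows toward the north-east

Total head at P-8: h = 338.19 m (water level in the piezometer is the total head).
Pressure head at P-12: ψ = P/(ρg) = 318×1000 / (1000 × 9.81) = 32.42 m.
Total head at P-12: h = z + ψ = 298.05 + 32.42 = 330.47 m.
Head difference: h(P-8) − h(P-12) = 338.19 − 330.47 = 7.72 m.
Hydraulic gradient: i = |Δh| / L = 7.72 / 2034 = 0.00380.
Flow is from higher to lower head: from P-8 toward P-12, i.e. toward the north-east.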